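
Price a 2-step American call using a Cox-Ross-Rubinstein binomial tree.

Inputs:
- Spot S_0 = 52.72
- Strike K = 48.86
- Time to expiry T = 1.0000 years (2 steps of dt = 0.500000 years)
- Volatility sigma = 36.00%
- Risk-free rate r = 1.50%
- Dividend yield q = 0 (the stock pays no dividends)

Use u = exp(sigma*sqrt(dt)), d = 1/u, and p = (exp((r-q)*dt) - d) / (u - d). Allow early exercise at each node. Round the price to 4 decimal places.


Answer: Price = V(0,0) = 9.6805

Derivation:
dt = T/N = 0.500000
u = exp(sigma*sqrt(dt)) = 1.289892; d = 1/u = 0.775259
p = (exp((r-q)*dt) - d) / (u - d) = 0.451330
Discount per step: exp(-r*dt) = 0.992528
Stock lattice S(k, i) with i counting down-moves:
  k=0: S(0,0) = 52.7200
  k=1: S(1,0) = 68.0031; S(1,1) = 40.8716
  k=2: S(2,0) = 87.7167; S(2,1) = 52.7200; S(2,2) = 31.6861
Terminal payoffs V(N, i) = max(S_T - K, 0):
  V(2,0) = 38.856653; V(2,1) = 3.860000; V(2,2) = 0.000000
Backward induction: V(k, i) = exp(-r*dt) * [p * V(k+1, i) + (1-p) * V(k+1, i+1)]; then take max(V_cont, immediate exercise) for American.
  V(1,0) = exp(-r*dt) * [p*38.856653 + (1-p)*3.860000] = 19.508182; exercise = 19.143103; V(1,0) = max -> 19.508182
  V(1,1) = exp(-r*dt) * [p*3.860000 + (1-p)*0.000000] = 1.729117; exercise = 0.000000; V(1,1) = max -> 1.729117
  V(0,0) = exp(-r*dt) * [p*19.508182 + (1-p)*1.729117] = 9.680468; exercise = 3.860000; V(0,0) = max -> 9.680468


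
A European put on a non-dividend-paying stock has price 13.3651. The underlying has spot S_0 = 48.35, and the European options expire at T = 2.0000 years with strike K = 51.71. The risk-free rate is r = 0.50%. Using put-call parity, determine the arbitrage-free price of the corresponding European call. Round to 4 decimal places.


Put-call parity: C - P = S_0 * exp(-qT) - K * exp(-rT).
S_0 * exp(-qT) = 48.3500 * 1.00000000 = 48.35000000
K * exp(-rT) = 51.7100 * 0.99004983 = 51.19547690
C = P + S*exp(-qT) - K*exp(-rT)
C = 13.3651 + 48.35000000 - 51.19547690 = 10.5196

Answer: Call price = 10.5196


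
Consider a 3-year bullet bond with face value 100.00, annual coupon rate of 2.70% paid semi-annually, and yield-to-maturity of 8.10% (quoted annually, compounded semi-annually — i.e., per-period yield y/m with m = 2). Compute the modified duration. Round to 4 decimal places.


Coupon per period c = face * coupon_rate / m = 1.350000
Periods per year m = 2; per-period yield y/m = 0.040500
Number of cashflows N = 6
Cashflows (t years, CF_t, discount factor 1/(1+y/m)^(m*t), PV):
  t = 0.5000: CF_t = 1.350000, DF = 0.961076, PV = 1.297453
  t = 1.0000: CF_t = 1.350000, DF = 0.923668, PV = 1.246952
  t = 1.5000: CF_t = 1.350000, DF = 0.887715, PV = 1.198416
  t = 2.0000: CF_t = 1.350000, DF = 0.853162, PV = 1.151769
  t = 2.5000: CF_t = 1.350000, DF = 0.819954, PV = 1.106938
  t = 3.0000: CF_t = 101.350000, DF = 0.788039, PV = 79.867712
Price P = sum_t PV_t = 85.869240
First compute Macaulay numerator sum_t t * PV_t:
  t * PV_t at t = 0.5000: 0.648727
  t * PV_t at t = 1.0000: 1.246952
  t * PV_t at t = 1.5000: 1.797624
  t * PV_t at t = 2.0000: 2.303538
  t * PV_t at t = 2.5000: 2.767345
  t * PV_t at t = 3.0000: 239.603137
Macaulay duration D = 248.367323 / 85.869240 = 2.892390
Modified duration = D / (1 + y/m) = 2.892390 / (1 + 0.040500) = 2.779808

Answer: Modified duration = 2.7798


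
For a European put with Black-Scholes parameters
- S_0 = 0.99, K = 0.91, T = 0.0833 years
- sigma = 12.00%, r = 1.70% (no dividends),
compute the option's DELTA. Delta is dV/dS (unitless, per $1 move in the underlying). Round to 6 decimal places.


Answer: Delta = -0.006368

Derivation:
d1 = 2.4910777345; d2 = 2.4564436473
phi(d1) = 0.0179229606; exp(-qT) = 1.0000000000; exp(-rT) = 0.9985849022
N(-d1) = 0.0063678126
Delta = -exp(-qT) * N(-d1) = -1.0000000000 * 0.0063678126 = -0.006368


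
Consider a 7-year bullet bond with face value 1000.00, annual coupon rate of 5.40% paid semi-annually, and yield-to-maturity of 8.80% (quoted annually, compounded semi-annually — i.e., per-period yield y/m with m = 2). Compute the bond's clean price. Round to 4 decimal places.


Answer: Price = 825.0774

Derivation:
Coupon per period c = face * coupon_rate / m = 27.000000
Periods per year m = 2; per-period yield y/m = 0.044000
Number of cashflows N = 14
Cashflows (t years, CF_t, discount factor 1/(1+y/m)^(m*t), PV):
  t = 0.5000: CF_t = 27.000000, DF = 0.957854, PV = 25.862069
  t = 1.0000: CF_t = 27.000000, DF = 0.917485, PV = 24.772097
  t = 1.5000: CF_t = 27.000000, DF = 0.878817, PV = 23.728062
  t = 2.0000: CF_t = 27.000000, DF = 0.841779, PV = 22.728029
  t = 2.5000: CF_t = 27.000000, DF = 0.806302, PV = 21.770142
  t = 3.0000: CF_t = 27.000000, DF = 0.772320, PV = 20.852627
  t = 3.5000: CF_t = 27.000000, DF = 0.739770, PV = 19.973781
  t = 4.0000: CF_t = 27.000000, DF = 0.708592, PV = 19.131974
  t = 4.5000: CF_t = 27.000000, DF = 0.678728, PV = 18.325645
  t = 5.0000: CF_t = 27.000000, DF = 0.650122, PV = 17.553300
  t = 5.5000: CF_t = 27.000000, DF = 0.622722, PV = 16.813506
  t = 6.0000: CF_t = 27.000000, DF = 0.596477, PV = 16.104891
  t = 6.5000: CF_t = 27.000000, DF = 0.571339, PV = 15.426140
  t = 7.0000: CF_t = 1027.000000, DF = 0.547259, PV = 562.035130
Price P = sum_t PV_t = 825.077393


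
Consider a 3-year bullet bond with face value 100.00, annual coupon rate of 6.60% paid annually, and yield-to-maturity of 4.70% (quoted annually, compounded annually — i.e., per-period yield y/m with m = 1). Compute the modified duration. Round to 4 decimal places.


Coupon per period c = face * coupon_rate / m = 6.600000
Periods per year m = 1; per-period yield y/m = 0.047000
Number of cashflows N = 3
Cashflows (t years, CF_t, discount factor 1/(1+y/m)^(m*t), PV):
  t = 1.0000: CF_t = 6.600000, DF = 0.955110, PV = 6.303725
  t = 2.0000: CF_t = 6.600000, DF = 0.912235, PV = 6.020750
  t = 3.0000: CF_t = 106.600000, DF = 0.871284, PV = 92.878921
Price P = sum_t PV_t = 105.203395
First compute Macaulay numerator sum_t t * PV_t:
  t * PV_t at t = 1.0000: 6.303725
  t * PV_t at t = 2.0000: 12.041499
  t * PV_t at t = 3.0000: 278.636762
Macaulay duration D = 296.981986 / 105.203395 = 2.822932
Modified duration = D / (1 + y/m) = 2.822932 / (1 + 0.047000) = 2.696210

Answer: Modified duration = 2.6962


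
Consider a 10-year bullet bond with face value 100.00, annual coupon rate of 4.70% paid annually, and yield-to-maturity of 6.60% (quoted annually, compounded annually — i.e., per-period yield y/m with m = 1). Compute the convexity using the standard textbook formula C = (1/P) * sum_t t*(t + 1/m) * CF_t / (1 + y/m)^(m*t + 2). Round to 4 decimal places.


Coupon per period c = face * coupon_rate / m = 4.700000
Periods per year m = 1; per-period yield y/m = 0.066000
Number of cashflows N = 10
Cashflows (t years, CF_t, discount factor 1/(1+y/m)^(m*t), PV):
  t = 1.0000: CF_t = 4.700000, DF = 0.938086, PV = 4.409006
  t = 2.0000: CF_t = 4.700000, DF = 0.880006, PV = 4.136028
  t = 3.0000: CF_t = 4.700000, DF = 0.825521, PV = 3.879951
  t = 4.0000: CF_t = 4.700000, DF = 0.774410, PV = 3.639729
  t = 5.0000: CF_t = 4.700000, DF = 0.726464, PV = 3.414380
  t = 6.0000: CF_t = 4.700000, DF = 0.681486, PV = 3.202983
  t = 7.0000: CF_t = 4.700000, DF = 0.639292, PV = 3.004674
  t = 8.0000: CF_t = 4.700000, DF = 0.599711, PV = 2.818644
  t = 9.0000: CF_t = 4.700000, DF = 0.562581, PV = 2.644131
  t = 10.0000: CF_t = 104.700000, DF = 0.527750, PV = 55.255388
Price P = sum_t PV_t = 86.404914
Convexity numerator sum_t t*(t + 1/m) * CF_t / (1+y/m)^(m*t + 2):
  t = 1.0000: term = 7.759902
  t = 2.0000: term = 21.838374
  t = 3.0000: term = 40.972558
  t = 4.0000: term = 64.059659
  t = 5.0000: term = 90.140234
  t = 6.0000: term = 118.383046
  t = 7.0000: term = 148.071352
  t = 8.0000: term = 178.590481
  t = 9.0000: term = 209.416606
  t = 10.0000: term = 5348.757526
Convexity = (1/P) * sum = 6227.989738 / 86.404914 = 72.079115

Answer: Convexity = 72.0791


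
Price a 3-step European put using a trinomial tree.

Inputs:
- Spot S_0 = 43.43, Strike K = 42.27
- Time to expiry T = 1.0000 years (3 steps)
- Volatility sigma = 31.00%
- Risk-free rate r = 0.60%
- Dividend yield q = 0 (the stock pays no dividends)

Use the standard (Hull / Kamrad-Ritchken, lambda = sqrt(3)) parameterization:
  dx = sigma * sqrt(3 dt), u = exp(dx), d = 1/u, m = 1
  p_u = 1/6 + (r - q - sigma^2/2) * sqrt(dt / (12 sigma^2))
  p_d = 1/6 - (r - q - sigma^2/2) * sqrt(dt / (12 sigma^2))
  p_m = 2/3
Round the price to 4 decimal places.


dt = T/N = 0.333333; dx = sigma*sqrt(3*dt) = 0.310000
u = exp(dx) = 1.363425; d = 1/u = 0.733447
p_u = 0.144059, p_m = 0.666667, p_d = 0.189274
Discount per step: exp(-r*dt) = 0.998002
Stock lattice S(k, j) with j the centered position index:
  k=0: S(0,+0) = 43.4300
  k=1: S(1,-1) = 31.8536; S(1,+0) = 43.4300; S(1,+1) = 59.2136
  k=2: S(2,-2) = 23.3629; S(2,-1) = 31.8536; S(2,+0) = 43.4300; S(2,+1) = 59.2136; S(2,+2) = 80.7332
  k=3: S(3,-3) = 17.1355; S(3,-2) = 23.3629; S(3,-1) = 31.8536; S(3,+0) = 43.4300; S(3,+1) = 59.2136; S(3,+2) = 80.7332; S(3,+3) = 110.0737
Terminal payoffs V(N, j) = max(K - S_T, 0):
  V(3,-3) = 25.134532; V(3,-2) = 18.907073; V(3,-1) = 10.416399; V(3,+0) = 0.000000; V(3,+1) = 0.000000; V(3,+2) = 0.000000; V(3,+3) = 0.000000
Backward induction: V(k, j) = exp(-r*dt) * [p_u * V(k+1, j+1) + p_m * V(k+1, j) + p_d * V(k+1, j-1)]
  V(2,-2) = exp(-r*dt) * [p_u*10.416399 + p_m*18.907073 + p_d*25.134532] = 18.824924
  V(2,-1) = exp(-r*dt) * [p_u*0.000000 + p_m*10.416399 + p_d*18.907073] = 10.501862
  V(2,+0) = exp(-r*dt) * [p_u*0.000000 + p_m*0.000000 + p_d*10.416399] = 1.967616
  V(2,+1) = exp(-r*dt) * [p_u*0.000000 + p_m*0.000000 + p_d*0.000000] = 0.000000
  V(2,+2) = exp(-r*dt) * [p_u*0.000000 + p_m*0.000000 + p_d*0.000000] = 0.000000
  V(1,-1) = exp(-r*dt) * [p_u*1.967616 + p_m*10.501862 + p_d*18.824924] = 10.826093
  V(1,+0) = exp(-r*dt) * [p_u*0.000000 + p_m*1.967616 + p_d*10.501862] = 3.292883
  V(1,+1) = exp(-r*dt) * [p_u*0.000000 + p_m*0.000000 + p_d*1.967616] = 0.371675
  V(0,+0) = exp(-r*dt) * [p_u*0.371675 + p_m*3.292883 + p_d*10.826093] = 4.289311

Answer: Price = V(0,0) = 4.2893


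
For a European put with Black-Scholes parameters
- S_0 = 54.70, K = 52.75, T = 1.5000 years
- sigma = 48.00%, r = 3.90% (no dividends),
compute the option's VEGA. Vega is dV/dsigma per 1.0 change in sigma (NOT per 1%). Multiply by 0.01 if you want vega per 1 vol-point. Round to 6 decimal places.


d1 = 0.4551967368; d2 = -0.1326808014
phi(d1) = 0.3596799870; exp(-qT) = 1.0000000000; exp(-rT) = 0.9431782404
Vega = S * exp(-qT) * phi(d1) * sqrt(T) = 54.7000 * 1.0000000000 * 0.3596799870 * 1.2247448714 = 24.096237

Answer: Vega = 24.096237


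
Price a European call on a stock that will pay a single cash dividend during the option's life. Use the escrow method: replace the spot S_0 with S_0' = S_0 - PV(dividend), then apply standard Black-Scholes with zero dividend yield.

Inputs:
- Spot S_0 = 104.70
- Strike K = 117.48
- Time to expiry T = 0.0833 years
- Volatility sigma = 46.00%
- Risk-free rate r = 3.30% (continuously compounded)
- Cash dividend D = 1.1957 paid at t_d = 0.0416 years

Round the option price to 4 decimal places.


PV(D) = D * exp(-r * t_d) = 1.1957 * 0.99862814 = 1.19405967
S_0' = S_0 - PV(D) = 104.7000 - 1.19405967 = 103.50594033
d1 = (ln(S_0'/K) + (r + sigma^2/2)*T) / (sigma*sqrt(T)) = -0.86677910
d2 = d1 - sigma*sqrt(T) = -0.99954310
exp(-rT) = 0.99725487
N(d1) = 0.19303153; N(d2) = 0.15876584
C = S_0' * N(d1) - K * exp(-rT) * N(d2) = 103.50594033 * 0.19303153 - 117.4800 * 0.99725487 * 0.15876584 = 1.3793

Answer: Price = 1.3793


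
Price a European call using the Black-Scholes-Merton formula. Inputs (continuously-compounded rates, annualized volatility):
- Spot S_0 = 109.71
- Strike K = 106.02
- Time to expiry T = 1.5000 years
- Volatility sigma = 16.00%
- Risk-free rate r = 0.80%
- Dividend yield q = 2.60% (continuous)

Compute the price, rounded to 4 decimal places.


Answer: Price = 8.5906

Derivation:
d1 = (ln(S/K) + (r - q + 0.5*sigma^2) * T) / (sigma * sqrt(T)) = 0.13478708
d2 = d1 - sigma * sqrt(T) = -0.06117210
exp(-rT) = 0.98807171; exp(-qT) = 0.96175071
C = S_0 * exp(-qT) * N(d1) - K * exp(-rT) * N(d2)
N(d1) = 0.55360989; N(d2) = 0.47561107
C = 109.7100 * 0.96175071 * 0.55360989 - 106.0200 * 0.98807171 * 0.47561107 = 8.5906


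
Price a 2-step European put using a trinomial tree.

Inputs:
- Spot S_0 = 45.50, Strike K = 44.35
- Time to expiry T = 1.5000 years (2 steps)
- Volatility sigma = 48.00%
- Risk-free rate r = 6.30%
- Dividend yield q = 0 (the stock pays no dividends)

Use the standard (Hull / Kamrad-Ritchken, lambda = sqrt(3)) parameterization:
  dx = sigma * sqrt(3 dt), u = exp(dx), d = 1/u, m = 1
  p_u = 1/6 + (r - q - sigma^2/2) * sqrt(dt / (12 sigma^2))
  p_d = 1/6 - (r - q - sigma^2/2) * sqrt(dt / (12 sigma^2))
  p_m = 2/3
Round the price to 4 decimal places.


dt = T/N = 0.750000; dx = sigma*sqrt(3*dt) = 0.720000
u = exp(dx) = 2.054433; d = 1/u = 0.486752
p_u = 0.139479, p_m = 0.666667, p_d = 0.193854
Discount per step: exp(-r*dt) = 0.953849
Stock lattice S(k, j) with j the centered position index:
  k=0: S(0,+0) = 45.5000
  k=1: S(1,-1) = 22.1472; S(1,+0) = 45.5000; S(1,+1) = 93.4767
  k=2: S(2,-2) = 10.7802; S(2,-1) = 22.1472; S(2,+0) = 45.5000; S(2,+1) = 93.4767; S(2,+2) = 192.0417
Terminal payoffs V(N, j) = max(K - S_T, 0):
  V(2,-2) = 33.569787; V(2,-1) = 22.202772; V(2,+0) = 0.000000; V(2,+1) = 0.000000; V(2,+2) = 0.000000
Backward induction: V(k, j) = exp(-r*dt) * [p_u * V(k+1, j+1) + p_m * V(k+1, j) + p_d * V(k+1, j-1)]
  V(1,-1) = exp(-r*dt) * [p_u*0.000000 + p_m*22.202772 + p_d*33.569787] = 20.326035
  V(1,+0) = exp(-r*dt) * [p_u*0.000000 + p_m*0.000000 + p_d*22.202772] = 4.105461
  V(1,+1) = exp(-r*dt) * [p_u*0.000000 + p_m*0.000000 + p_d*0.000000] = 0.000000
  V(0,+0) = exp(-r*dt) * [p_u*0.000000 + p_m*4.105461 + p_d*20.326035] = 6.369098

Answer: Price = V(0,0) = 6.3691


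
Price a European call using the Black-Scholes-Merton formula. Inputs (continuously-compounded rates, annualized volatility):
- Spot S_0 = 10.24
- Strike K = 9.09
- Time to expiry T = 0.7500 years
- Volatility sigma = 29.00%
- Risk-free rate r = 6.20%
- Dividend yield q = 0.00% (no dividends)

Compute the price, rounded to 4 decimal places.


d1 = (ln(S/K) + (r - q + 0.5*sigma^2) * T) / (sigma * sqrt(T)) = 0.78505387
d2 = d1 - sigma * sqrt(T) = 0.53390650
exp(-rT) = 0.95456456; exp(-qT) = 1.00000000
C = S_0 * exp(-qT) * N(d1) - K * exp(-rT) * N(d2)
N(d1) = 0.78378901; N(d2) = 0.70329689
C = 10.2400 * 1.00000000 * 0.78378901 - 9.0900 * 0.95456456 * 0.70329689 = 1.9235

Answer: Price = 1.9235


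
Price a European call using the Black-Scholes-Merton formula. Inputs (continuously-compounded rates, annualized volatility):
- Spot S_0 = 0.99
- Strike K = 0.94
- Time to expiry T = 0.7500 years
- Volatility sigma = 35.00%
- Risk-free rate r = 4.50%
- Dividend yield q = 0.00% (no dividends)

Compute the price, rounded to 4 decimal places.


d1 = (ln(S/K) + (r - q + 0.5*sigma^2) * T) / (sigma * sqrt(T)) = 0.43387895
d2 = d1 - sigma * sqrt(T) = 0.13077006
exp(-rT) = 0.96681318; exp(-qT) = 1.00000000
C = S_0 * exp(-qT) * N(d1) - K * exp(-rT) * N(d2)
N(d1) = 0.66781183; N(d2) = 0.55202140
C = 0.9900 * 1.00000000 * 0.66781183 - 0.9400 * 0.96681318 * 0.55202140 = 0.1595

Answer: Price = 0.1595


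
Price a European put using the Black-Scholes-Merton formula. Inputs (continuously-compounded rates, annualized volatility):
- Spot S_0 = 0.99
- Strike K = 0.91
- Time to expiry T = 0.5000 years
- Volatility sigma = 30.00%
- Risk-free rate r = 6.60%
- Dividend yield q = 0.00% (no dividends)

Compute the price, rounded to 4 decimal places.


Answer: Price = 0.0359

Derivation:
d1 = (ln(S/K) + (r - q + 0.5*sigma^2) * T) / (sigma * sqrt(T)) = 0.65883658
d2 = d1 - sigma * sqrt(T) = 0.44670454
exp(-rT) = 0.96753856; exp(-qT) = 1.00000000
P = K * exp(-rT) * N(-d2) - S_0 * exp(-qT) * N(-d1)
N(-d1) = 0.25500036; N(-d2) = 0.32754420
P = 0.9100 * 0.96753856 * 0.32754420 - 0.9900 * 1.00000000 * 0.25500036 = 0.0359


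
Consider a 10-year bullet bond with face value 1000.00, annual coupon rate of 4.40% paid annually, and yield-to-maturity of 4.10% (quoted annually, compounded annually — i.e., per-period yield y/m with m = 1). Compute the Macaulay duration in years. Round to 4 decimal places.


Answer: Macaulay duration = 8.3252 years

Derivation:
Coupon per period c = face * coupon_rate / m = 44.000000
Periods per year m = 1; per-period yield y/m = 0.041000
Number of cashflows N = 10
Cashflows (t years, CF_t, discount factor 1/(1+y/m)^(m*t), PV):
  t = 1.0000: CF_t = 44.000000, DF = 0.960615, PV = 42.267051
  t = 2.0000: CF_t = 44.000000, DF = 0.922781, PV = 40.602354
  t = 3.0000: CF_t = 44.000000, DF = 0.886437, PV = 39.003222
  t = 4.0000: CF_t = 44.000000, DF = 0.851524, PV = 37.467072
  t = 5.0000: CF_t = 44.000000, DF = 0.817987, PV = 35.991424
  t = 6.0000: CF_t = 44.000000, DF = 0.785770, PV = 34.573894
  t = 7.0000: CF_t = 44.000000, DF = 0.754823, PV = 33.212194
  t = 8.0000: CF_t = 44.000000, DF = 0.725094, PV = 31.904125
  t = 9.0000: CF_t = 44.000000, DF = 0.696536, PV = 30.647575
  t = 10.0000: CF_t = 1044.000000, DF = 0.669103, PV = 698.543094
Price P = sum_t PV_t = 1024.212006
Macaulay numerator sum_t t * PV_t:
  t * PV_t at t = 1.0000: 42.267051
  t * PV_t at t = 2.0000: 81.204709
  t * PV_t at t = 3.0000: 117.009667
  t * PV_t at t = 4.0000: 149.868289
  t * PV_t at t = 5.0000: 179.957120
  t * PV_t at t = 6.0000: 207.443366
  t * PV_t at t = 7.0000: 232.485360
  t * PV_t at t = 8.0000: 255.233001
  t * PV_t at t = 9.0000: 275.828171
  t * PV_t at t = 10.0000: 6985.430942
Macaulay duration D = (sum_t t * PV_t) / P = 8526.727675 / 1024.212006 = 8.325159


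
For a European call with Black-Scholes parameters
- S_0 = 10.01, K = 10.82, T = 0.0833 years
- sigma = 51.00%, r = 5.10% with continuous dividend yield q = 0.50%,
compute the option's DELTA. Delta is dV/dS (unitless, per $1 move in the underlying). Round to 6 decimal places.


d1 = -0.4290007847; d2 = -0.5761956555
phi(d1) = 0.3638697264; exp(-qT) = 0.9995835867; exp(-rT) = 0.9957607113
N(d1) = 0.3339613268
Delta = exp(-qT) * N(d1) = 0.9995835867 * 0.3339613268 = 0.333822

Answer: Delta = 0.333822


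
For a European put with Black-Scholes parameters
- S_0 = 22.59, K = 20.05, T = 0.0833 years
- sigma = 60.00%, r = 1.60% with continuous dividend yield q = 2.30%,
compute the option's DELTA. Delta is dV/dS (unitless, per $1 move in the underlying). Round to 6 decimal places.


Answer: Delta = -0.219633

Derivation:
d1 = 0.7720086615; d2 = 0.5988382253
phi(d1) = 0.2961357781; exp(-qT) = 0.9980859342; exp(-rT) = 0.9986680878
N(-d1) = 0.2200546487
Delta = -exp(-qT) * N(-d1) = -0.9980859342 * 0.2200546487 = -0.219633


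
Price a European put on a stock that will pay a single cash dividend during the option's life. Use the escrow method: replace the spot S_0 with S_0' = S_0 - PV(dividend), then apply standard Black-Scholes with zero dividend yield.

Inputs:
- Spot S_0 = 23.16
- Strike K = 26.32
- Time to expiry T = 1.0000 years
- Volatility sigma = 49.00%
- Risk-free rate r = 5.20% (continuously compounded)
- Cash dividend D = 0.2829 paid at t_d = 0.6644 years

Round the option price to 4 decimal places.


Answer: Price = 5.7552

Derivation:
PV(D) = D * exp(-r * t_d) = 0.2829 * 0.96604120 = 0.27329305
S_0' = S_0 - PV(D) = 23.1600 - 0.27329305 = 22.88670695
d1 = (ln(S_0'/K) + (r + sigma^2/2)*T) / (sigma*sqrt(T)) = 0.06587174
d2 = d1 - sigma*sqrt(T) = -0.42412826
exp(-rT) = 0.94932887
N(-d1) = 0.47373997; N(-d2) = 0.66426386
P = K * exp(-rT) * N(-d2) - S_0' * N(-d1) = 26.3200 * 0.94932887 * 0.66426386 - 22.88670695 * 0.47373997 = 5.7552


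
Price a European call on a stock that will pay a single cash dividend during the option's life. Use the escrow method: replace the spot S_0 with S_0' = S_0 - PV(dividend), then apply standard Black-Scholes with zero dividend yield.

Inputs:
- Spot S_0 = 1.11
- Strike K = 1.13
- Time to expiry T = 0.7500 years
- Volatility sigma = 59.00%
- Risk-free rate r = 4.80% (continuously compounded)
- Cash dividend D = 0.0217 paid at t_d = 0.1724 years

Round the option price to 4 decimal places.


PV(D) = D * exp(-r * t_d) = 0.0217 * 0.99175895 = 0.02152117
S_0' = S_0 - PV(D) = 1.1100 - 0.02152117 = 1.08847883
d1 = (ln(S_0'/K) + (r + sigma^2/2)*T) / (sigma*sqrt(T)) = 0.25266613
d2 = d1 - sigma*sqrt(T) = -0.25828886
exp(-rT) = 0.96464029
N(d1) = 0.59973689; N(d2) = 0.39809199
C = S_0' * N(d1) - K * exp(-rT) * N(d2) = 1.08847883 * 0.59973689 - 1.1300 * 0.96464029 * 0.39809199 = 0.2189

Answer: Price = 0.2189


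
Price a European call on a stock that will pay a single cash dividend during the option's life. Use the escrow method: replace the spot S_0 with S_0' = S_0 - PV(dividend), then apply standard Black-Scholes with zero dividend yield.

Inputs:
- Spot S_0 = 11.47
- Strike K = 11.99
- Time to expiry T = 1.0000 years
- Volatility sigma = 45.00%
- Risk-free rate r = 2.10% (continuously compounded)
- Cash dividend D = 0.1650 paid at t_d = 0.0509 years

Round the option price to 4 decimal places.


Answer: Price = 1.8406

Derivation:
PV(D) = D * exp(-r * t_d) = 0.1650 * 0.99893167 = 0.16482373
S_0' = S_0 - PV(D) = 11.4700 - 0.16482373 = 11.30517627
d1 = (ln(S_0'/K) + (r + sigma^2/2)*T) / (sigma*sqrt(T)) = 0.14097273
d2 = d1 - sigma*sqrt(T) = -0.30902727
exp(-rT) = 0.97921896
N(d1) = 0.55605426; N(d2) = 0.37865039
C = S_0' * N(d1) - K * exp(-rT) * N(d2) = 11.30517627 * 0.55605426 - 11.9900 * 0.97921896 * 0.37865039 = 1.8406


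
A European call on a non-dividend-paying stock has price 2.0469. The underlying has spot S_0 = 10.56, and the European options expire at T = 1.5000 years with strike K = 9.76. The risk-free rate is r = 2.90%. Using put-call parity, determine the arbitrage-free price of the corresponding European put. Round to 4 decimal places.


Answer: Put price = 0.8314

Derivation:
Put-call parity: C - P = S_0 * exp(-qT) - K * exp(-rT).
S_0 * exp(-qT) = 10.5600 * 1.00000000 = 10.56000000
K * exp(-rT) = 9.7600 * 0.95743255 = 9.34454173
P = C - S*exp(-qT) + K*exp(-rT)
P = 2.0469 - 10.56000000 + 9.34454173 = 0.8314


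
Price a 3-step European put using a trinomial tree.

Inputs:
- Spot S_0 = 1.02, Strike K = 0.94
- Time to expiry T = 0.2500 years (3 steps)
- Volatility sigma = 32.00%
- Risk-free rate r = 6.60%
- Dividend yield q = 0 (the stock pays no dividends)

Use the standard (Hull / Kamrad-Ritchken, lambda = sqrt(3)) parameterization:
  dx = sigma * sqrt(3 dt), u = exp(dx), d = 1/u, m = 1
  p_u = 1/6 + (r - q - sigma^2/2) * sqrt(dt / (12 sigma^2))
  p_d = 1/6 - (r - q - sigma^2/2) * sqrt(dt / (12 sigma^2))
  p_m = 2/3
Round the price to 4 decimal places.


dt = T/N = 0.083333; dx = sigma*sqrt(3*dt) = 0.160000
u = exp(dx) = 1.173511; d = 1/u = 0.852144
p_u = 0.170521, p_m = 0.666667, p_d = 0.162812
Discount per step: exp(-r*dt) = 0.994515
Stock lattice S(k, j) with j the centered position index:
  k=0: S(0,+0) = 1.0200
  k=1: S(1,-1) = 0.8692; S(1,+0) = 1.0200; S(1,+1) = 1.1970
  k=2: S(2,-2) = 0.7407; S(2,-1) = 0.8692; S(2,+0) = 1.0200; S(2,+1) = 1.1970; S(2,+2) = 1.4047
  k=3: S(3,-3) = 0.6312; S(3,-2) = 0.7407; S(3,-1) = 0.8692; S(3,+0) = 1.0200; S(3,+1) = 1.1970; S(3,+2) = 1.4047; S(3,+3) = 1.6484
Terminal payoffs V(N, j) = max(K - S_T, 0):
  V(3,-3) = 0.308841; V(3,-2) = 0.199328; V(3,-1) = 0.070813; V(3,+0) = 0.000000; V(3,+1) = 0.000000; V(3,+2) = 0.000000; V(3,+3) = 0.000000
Backward induction: V(k, j) = exp(-r*dt) * [p_u * V(k+1, j+1) + p_m * V(k+1, j) + p_d * V(k+1, j-1)]
  V(2,-2) = exp(-r*dt) * [p_u*0.070813 + p_m*0.199328 + p_d*0.308841] = 0.194173
  V(2,-1) = exp(-r*dt) * [p_u*0.000000 + p_m*0.070813 + p_d*0.199328] = 0.079225
  V(2,+0) = exp(-r*dt) * [p_u*0.000000 + p_m*0.000000 + p_d*0.070813] = 0.011466
  V(2,+1) = exp(-r*dt) * [p_u*0.000000 + p_m*0.000000 + p_d*0.000000] = 0.000000
  V(2,+2) = exp(-r*dt) * [p_u*0.000000 + p_m*0.000000 + p_d*0.000000] = 0.000000
  V(1,-1) = exp(-r*dt) * [p_u*0.011466 + p_m*0.079225 + p_d*0.194173] = 0.085912
  V(1,+0) = exp(-r*dt) * [p_u*0.000000 + p_m*0.011466 + p_d*0.079225] = 0.020430
  V(1,+1) = exp(-r*dt) * [p_u*0.000000 + p_m*0.000000 + p_d*0.011466] = 0.001857
  V(0,+0) = exp(-r*dt) * [p_u*0.001857 + p_m*0.020430 + p_d*0.085912] = 0.027771

Answer: Price = V(0,0) = 0.0278


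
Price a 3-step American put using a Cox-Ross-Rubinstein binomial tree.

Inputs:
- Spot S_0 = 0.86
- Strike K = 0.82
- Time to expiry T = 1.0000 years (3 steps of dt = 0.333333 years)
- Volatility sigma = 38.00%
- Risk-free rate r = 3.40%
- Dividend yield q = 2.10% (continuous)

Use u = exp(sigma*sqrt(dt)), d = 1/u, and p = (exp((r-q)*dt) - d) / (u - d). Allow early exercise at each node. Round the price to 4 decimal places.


Answer: Price = V(0,0) = 0.1108

Derivation:
dt = T/N = 0.333333
u = exp(sigma*sqrt(dt)) = 1.245321; d = 1/u = 0.803006
p = (exp((r-q)*dt) - d) / (u - d) = 0.455189
Discount per step: exp(-r*dt) = 0.988731
Stock lattice S(k, i) with i counting down-moves:
  k=0: S(0,0) = 0.8600
  k=1: S(1,0) = 1.0710; S(1,1) = 0.6906
  k=2: S(2,0) = 1.3337; S(2,1) = 0.8600; S(2,2) = 0.5545
  k=3: S(3,0) = 1.6609; S(3,1) = 1.0710; S(3,2) = 0.6906; S(3,3) = 0.4453
Terminal payoffs V(N, i) = max(K - S_T, 0):
  V(3,0) = 0.000000; V(3,1) = 0.000000; V(3,2) = 0.129415; V(3,3) = 0.374698
Backward induction: V(k, i) = exp(-r*dt) * [p * V(k+1, i) + (1-p) * V(k+1, i+1)]; then take max(V_cont, immediate exercise) for American.
  V(2,0) = exp(-r*dt) * [p*0.000000 + (1-p)*0.000000] = 0.000000; exercise = 0.000000; V(2,0) = max -> 0.000000
  V(2,1) = exp(-r*dt) * [p*0.000000 + (1-p)*0.129415] = 0.069712; exercise = 0.000000; V(2,1) = max -> 0.069712
  V(2,2) = exp(-r*dt) * [p*0.129415 + (1-p)*0.374698] = 0.260083; exercise = 0.265456; V(2,2) = max -> 0.265456
  V(1,0) = exp(-r*dt) * [p*0.000000 + (1-p)*0.069712] = 0.037552; exercise = 0.000000; V(1,0) = max -> 0.037552
  V(1,1) = exp(-r*dt) * [p*0.069712 + (1-p)*0.265456] = 0.174368; exercise = 0.129415; V(1,1) = max -> 0.174368
  V(0,0) = exp(-r*dt) * [p*0.037552 + (1-p)*0.174368] = 0.110828; exercise = 0.000000; V(0,0) = max -> 0.110828


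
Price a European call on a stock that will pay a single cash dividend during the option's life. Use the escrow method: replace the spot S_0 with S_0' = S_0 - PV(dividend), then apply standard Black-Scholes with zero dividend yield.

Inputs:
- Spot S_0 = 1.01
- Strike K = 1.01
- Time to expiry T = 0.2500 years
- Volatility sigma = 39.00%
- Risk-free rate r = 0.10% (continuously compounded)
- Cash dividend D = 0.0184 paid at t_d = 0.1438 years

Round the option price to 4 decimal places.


Answer: Price = 0.0690

Derivation:
PV(D) = D * exp(-r * t_d) = 0.0184 * 0.99985621 = 0.01839735
S_0' = S_0 - PV(D) = 1.0100 - 0.01839735 = 0.99160265
d1 = (ln(S_0'/K) + (r + sigma^2/2)*T) / (sigma*sqrt(T)) = 0.00450953
d2 = d1 - sigma*sqrt(T) = -0.19049047
exp(-rT) = 0.99975003
N(d1) = 0.50179904; N(d2) = 0.42446241
C = S_0' * N(d1) - K * exp(-rT) * N(d2) = 0.99160265 * 0.50179904 - 1.0100 * 0.99975003 * 0.42446241 = 0.0690


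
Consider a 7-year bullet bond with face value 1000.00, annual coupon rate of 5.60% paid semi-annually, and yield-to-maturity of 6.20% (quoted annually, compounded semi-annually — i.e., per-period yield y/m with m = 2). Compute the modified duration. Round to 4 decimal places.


Coupon per period c = face * coupon_rate / m = 28.000000
Periods per year m = 2; per-period yield y/m = 0.031000
Number of cashflows N = 14
Cashflows (t years, CF_t, discount factor 1/(1+y/m)^(m*t), PV):
  t = 0.5000: CF_t = 28.000000, DF = 0.969932, PV = 27.158099
  t = 1.0000: CF_t = 28.000000, DF = 0.940768, PV = 26.341512
  t = 1.5000: CF_t = 28.000000, DF = 0.912481, PV = 25.549478
  t = 2.0000: CF_t = 28.000000, DF = 0.885045, PV = 24.781259
  t = 2.5000: CF_t = 28.000000, DF = 0.858434, PV = 24.036139
  t = 3.0000: CF_t = 28.000000, DF = 0.832622, PV = 23.313423
  t = 3.5000: CF_t = 28.000000, DF = 0.807587, PV = 22.612437
  t = 4.0000: CF_t = 28.000000, DF = 0.783305, PV = 21.932529
  t = 4.5000: CF_t = 28.000000, DF = 0.759752, PV = 21.273064
  t = 5.0000: CF_t = 28.000000, DF = 0.736908, PV = 20.633428
  t = 5.5000: CF_t = 28.000000, DF = 0.714751, PV = 20.013024
  t = 6.0000: CF_t = 28.000000, DF = 0.693260, PV = 19.411274
  t = 6.5000: CF_t = 28.000000, DF = 0.672415, PV = 18.827618
  t = 7.0000: CF_t = 1028.000000, DF = 0.652197, PV = 670.458345
Price P = sum_t PV_t = 966.341629
First compute Macaulay numerator sum_t t * PV_t:
  t * PV_t at t = 0.5000: 13.579049
  t * PV_t at t = 1.0000: 26.341512
  t * PV_t at t = 1.5000: 38.324217
  t * PV_t at t = 2.0000: 49.562518
  t * PV_t at t = 2.5000: 60.090347
  t * PV_t at t = 3.0000: 69.940268
  t * PV_t at t = 3.5000: 79.143530
  t * PV_t at t = 4.0000: 87.730115
  t * PV_t at t = 4.5000: 95.728787
  t * PV_t at t = 5.0000: 103.167138
  t * PV_t at t = 5.5000: 110.071631
  t * PV_t at t = 6.0000: 116.467646
  t * PV_t at t = 6.5000: 122.379518
  t * PV_t at t = 7.0000: 4693.208415
Macaulay duration D = 5665.734695 / 966.341629 = 5.863076
Modified duration = D / (1 + y/m) = 5.863076 / (1 + 0.031000) = 5.686786

Answer: Modified duration = 5.6868


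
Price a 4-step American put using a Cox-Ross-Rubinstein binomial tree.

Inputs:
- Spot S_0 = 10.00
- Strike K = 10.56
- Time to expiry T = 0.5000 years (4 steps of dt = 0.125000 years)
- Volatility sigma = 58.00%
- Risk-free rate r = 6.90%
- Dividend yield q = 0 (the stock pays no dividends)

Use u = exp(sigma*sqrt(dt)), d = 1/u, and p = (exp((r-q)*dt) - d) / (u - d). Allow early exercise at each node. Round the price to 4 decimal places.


dt = T/N = 0.125000
u = exp(sigma*sqrt(dt)) = 1.227600; d = 1/u = 0.814598
p = (exp((r-q)*dt) - d) / (u - d) = 0.469888
Discount per step: exp(-r*dt) = 0.991412
Stock lattice S(k, i) with i counting down-moves:
  k=0: S(0,0) = 10.0000
  k=1: S(1,0) = 12.2760; S(1,1) = 8.1460
  k=2: S(2,0) = 15.0700; S(2,1) = 10.0000; S(2,2) = 6.6357
  k=3: S(3,0) = 18.4999; S(3,1) = 12.2760; S(3,2) = 8.1460; S(3,3) = 5.4054
  k=4: S(4,0) = 22.7105; S(4,1) = 15.0700; S(4,2) = 10.0000; S(4,3) = 6.6357; S(4,4) = 4.4032
Terminal payoffs V(N, i) = max(K - S_T, 0):
  V(4,0) = 0.000000; V(4,1) = 0.000000; V(4,2) = 0.560000; V(4,3) = 3.924307; V(4,4) = 6.156757
Backward induction: V(k, i) = exp(-r*dt) * [p * V(k+1, i) + (1-p) * V(k+1, i+1)]; then take max(V_cont, immediate exercise) for American.
  V(3,0) = exp(-r*dt) * [p*0.000000 + (1-p)*0.000000] = 0.000000; exercise = 0.000000; V(3,0) = max -> 0.000000
  V(3,1) = exp(-r*dt) * [p*0.000000 + (1-p)*0.560000] = 0.294313; exercise = 0.000000; V(3,1) = max -> 0.294313
  V(3,2) = exp(-r*dt) * [p*0.560000 + (1-p)*3.924307] = 2.323335; exercise = 2.414023; V(3,2) = max -> 2.414023
  V(3,3) = exp(-r*dt) * [p*3.924307 + (1-p)*6.156757] = 5.063891; exercise = 5.154580; V(3,3) = max -> 5.154580
  V(2,0) = exp(-r*dt) * [p*0.000000 + (1-p)*0.294313] = 0.154679; exercise = 0.000000; V(2,0) = max -> 0.154679
  V(2,1) = exp(-r*dt) * [p*0.294313 + (1-p)*2.414023] = 1.405820; exercise = 0.560000; V(2,1) = max -> 1.405820
  V(2,2) = exp(-r*dt) * [p*2.414023 + (1-p)*5.154580] = 3.833618; exercise = 3.924307; V(2,2) = max -> 3.924307
  V(1,0) = exp(-r*dt) * [p*0.154679 + (1-p)*1.405820] = 0.810900; exercise = 0.000000; V(1,0) = max -> 0.810900
  V(1,1) = exp(-r*dt) * [p*1.405820 + (1-p)*3.924307] = 2.717362; exercise = 2.414023; V(1,1) = max -> 2.717362
  V(0,0) = exp(-r*dt) * [p*0.810900 + (1-p)*2.717362] = 1.805896; exercise = 0.560000; V(0,0) = max -> 1.805896

Answer: Price = V(0,0) = 1.8059


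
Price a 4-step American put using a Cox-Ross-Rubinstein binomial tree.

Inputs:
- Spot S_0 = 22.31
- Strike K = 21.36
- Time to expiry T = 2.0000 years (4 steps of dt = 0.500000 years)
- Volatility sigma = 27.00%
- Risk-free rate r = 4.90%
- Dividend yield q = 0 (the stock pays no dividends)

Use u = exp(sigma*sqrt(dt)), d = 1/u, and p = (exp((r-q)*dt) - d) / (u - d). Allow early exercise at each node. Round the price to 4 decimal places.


Answer: Price = V(0,0) = 2.0182

Derivation:
dt = T/N = 0.500000
u = exp(sigma*sqrt(dt)) = 1.210361; d = 1/u = 0.826200
p = (exp((r-q)*dt) - d) / (u - d) = 0.516978
Discount per step: exp(-r*dt) = 0.975798
Stock lattice S(k, i) with i counting down-moves:
  k=0: S(0,0) = 22.3100
  k=1: S(1,0) = 27.0032; S(1,1) = 18.4325
  k=2: S(2,0) = 32.6836; S(2,1) = 22.3100; S(2,2) = 15.2289
  k=3: S(3,0) = 39.5589; S(3,1) = 27.0032; S(3,2) = 18.4325; S(3,3) = 12.5821
  k=4: S(4,0) = 47.8806; S(4,1) = 32.6836; S(4,2) = 22.3100; S(4,3) = 15.2289; S(4,4) = 10.3954
Terminal payoffs V(N, i) = max(K - S_T, 0):
  V(4,0) = 0.000000; V(4,1) = 0.000000; V(4,2) = 0.000000; V(4,3) = 6.131063; V(4,4) = 10.964639
Backward induction: V(k, i) = exp(-r*dt) * [p * V(k+1, i) + (1-p) * V(k+1, i+1)]; then take max(V_cont, immediate exercise) for American.
  V(3,0) = exp(-r*dt) * [p*0.000000 + (1-p)*0.000000] = 0.000000; exercise = 0.000000; V(3,0) = max -> 0.000000
  V(3,1) = exp(-r*dt) * [p*0.000000 + (1-p)*0.000000] = 0.000000; exercise = 0.000000; V(3,1) = max -> 0.000000
  V(3,2) = exp(-r*dt) * [p*0.000000 + (1-p)*6.131063] = 2.889767; exercise = 2.927486; V(3,2) = max -> 2.927486
  V(3,3) = exp(-r*dt) * [p*6.131063 + (1-p)*10.964639] = 8.260897; exercise = 8.777858; V(3,3) = max -> 8.777858
  V(2,0) = exp(-r*dt) * [p*0.000000 + (1-p)*0.000000] = 0.000000; exercise = 0.000000; V(2,0) = max -> 0.000000
  V(2,1) = exp(-r*dt) * [p*0.000000 + (1-p)*2.927486] = 1.379818; exercise = 0.000000; V(2,1) = max -> 1.379818
  V(2,2) = exp(-r*dt) * [p*2.927486 + (1-p)*8.777858] = 5.614102; exercise = 6.131063; V(2,2) = max -> 6.131063
  V(1,0) = exp(-r*dt) * [p*0.000000 + (1-p)*1.379818] = 0.650352; exercise = 0.000000; V(1,0) = max -> 0.650352
  V(1,1) = exp(-r*dt) * [p*1.379818 + (1-p)*6.131063] = 3.585838; exercise = 2.927486; V(1,1) = max -> 3.585838
  V(0,0) = exp(-r*dt) * [p*0.650352 + (1-p)*3.585838] = 2.018201; exercise = 0.000000; V(0,0) = max -> 2.018201


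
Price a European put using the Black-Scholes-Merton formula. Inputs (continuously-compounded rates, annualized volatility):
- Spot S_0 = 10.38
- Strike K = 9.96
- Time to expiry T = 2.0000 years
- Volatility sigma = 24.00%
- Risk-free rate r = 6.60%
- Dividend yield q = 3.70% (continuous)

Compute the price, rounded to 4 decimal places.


Answer: Price = 0.8340

Derivation:
d1 = (ln(S/K) + (r - q + 0.5*sigma^2) * T) / (sigma * sqrt(T)) = 0.46228227
d2 = d1 - sigma * sqrt(T) = 0.12287102
exp(-rT) = 0.87634100; exp(-qT) = 0.92867169
P = K * exp(-rT) * N(-d2) - S_0 * exp(-qT) * N(-d1)
N(-d1) = 0.32193946; N(-d2) = 0.45110462
P = 9.9600 * 0.87634100 * 0.45110462 - 10.3800 * 0.92867169 * 0.32193946 = 0.8340


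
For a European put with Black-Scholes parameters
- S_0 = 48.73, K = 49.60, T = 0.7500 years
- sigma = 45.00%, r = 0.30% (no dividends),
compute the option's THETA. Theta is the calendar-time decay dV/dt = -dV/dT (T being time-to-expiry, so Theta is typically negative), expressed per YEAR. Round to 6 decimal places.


Answer: Theta = -4.902303

Derivation:
d1 = 0.1552213207; d2 = -0.2344901110
phi(d1) = 0.3941651235; exp(-qT) = 1.0000000000; exp(-rT) = 0.9977525294
Theta = -S*exp(-qT)*phi(d1)*sigma/(2*sqrt(T)) + r*K*exp(-rT)*N(-d2) - q*S*exp(-qT)*N(-d1)
N(-d1) = 0.4383234203; N(-d2) = 0.5926977453; sqrt(T) = 0.8660254038
Term 1 = -48.7300 * 1.0000000000 * 0.3941651235 * 0.4500 / (2 * 0.8660254038) = -4.9902981326
Term 2 = 0.0030 * 49.6000 * 0.9977525294 * 0.5926977453 = 0.0879952124
Term 3 = 0 (no dividend yield, q = 0)
Theta = -4.9902981326 + (0.0879952124) + (0.0000000000) = -4.902303


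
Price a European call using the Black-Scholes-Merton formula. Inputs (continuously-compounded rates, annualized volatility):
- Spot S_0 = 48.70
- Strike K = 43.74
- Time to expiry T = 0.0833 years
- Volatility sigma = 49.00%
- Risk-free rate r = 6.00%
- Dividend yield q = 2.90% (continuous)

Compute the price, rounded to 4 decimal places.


d1 = (ln(S/K) + (r - q + 0.5*sigma^2) * T) / (sigma * sqrt(T)) = 0.84851039
d2 = d1 - sigma * sqrt(T) = 0.70708787
exp(-rT) = 0.99501447; exp(-qT) = 0.99758722
C = S_0 * exp(-qT) * N(d1) - K * exp(-rT) * N(d2)
N(d1) = 0.80192311; N(d2) = 0.76024406
C = 48.7000 * 0.99758722 * 0.80192311 - 43.7400 * 0.99501447 * 0.76024406 = 5.8721

Answer: Price = 5.8721


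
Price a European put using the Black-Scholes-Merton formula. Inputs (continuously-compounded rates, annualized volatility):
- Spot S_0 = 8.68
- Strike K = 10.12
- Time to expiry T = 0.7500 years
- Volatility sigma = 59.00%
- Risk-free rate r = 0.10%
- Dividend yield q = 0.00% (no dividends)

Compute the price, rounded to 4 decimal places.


d1 = (ln(S/K) + (r - q + 0.5*sigma^2) * T) / (sigma * sqrt(T)) = -0.04345713
d2 = d1 - sigma * sqrt(T) = -0.55441211
exp(-rT) = 0.99925028; exp(-qT) = 1.00000000
P = K * exp(-rT) * N(-d2) - S_0 * exp(-qT) * N(-d1)
N(-d1) = 0.51733143; N(-d2) = 0.71035158
P = 10.1200 * 0.99925028 * 0.71035158 - 8.6800 * 1.00000000 * 0.51733143 = 2.6929

Answer: Price = 2.6929


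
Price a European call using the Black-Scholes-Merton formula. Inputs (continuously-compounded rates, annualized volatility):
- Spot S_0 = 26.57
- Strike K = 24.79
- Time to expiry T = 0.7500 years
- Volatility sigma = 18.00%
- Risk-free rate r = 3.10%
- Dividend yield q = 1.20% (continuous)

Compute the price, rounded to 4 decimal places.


Answer: Price = 2.8460

Derivation:
d1 = (ln(S/K) + (r - q + 0.5*sigma^2) * T) / (sigma * sqrt(T)) = 0.61418787
d2 = d1 - sigma * sqrt(T) = 0.45830330
exp(-rT) = 0.97701820; exp(-qT) = 0.99104038
C = S_0 * exp(-qT) * N(d1) - K * exp(-rT) * N(d2)
N(d1) = 0.73045441; N(d2) = 0.67663272
C = 26.5700 * 0.99104038 * 0.73045441 - 24.7900 * 0.97701820 * 0.67663272 = 2.8460


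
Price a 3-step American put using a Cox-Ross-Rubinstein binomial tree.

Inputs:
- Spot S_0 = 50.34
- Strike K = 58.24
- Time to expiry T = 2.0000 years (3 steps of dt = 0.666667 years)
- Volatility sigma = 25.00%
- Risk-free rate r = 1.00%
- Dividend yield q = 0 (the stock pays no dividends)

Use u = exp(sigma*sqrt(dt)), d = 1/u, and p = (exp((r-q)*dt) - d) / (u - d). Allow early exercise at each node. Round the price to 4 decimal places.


Answer: Price = V(0,0) = 11.4694

Derivation:
dt = T/N = 0.666667
u = exp(sigma*sqrt(dt)) = 1.226450; d = 1/u = 0.815361
p = (exp((r-q)*dt) - d) / (u - d) = 0.465417
Discount per step: exp(-r*dt) = 0.993356
Stock lattice S(k, i) with i counting down-moves:
  k=0: S(0,0) = 50.3400
  k=1: S(1,0) = 61.7395; S(1,1) = 41.0453
  k=2: S(2,0) = 75.7205; S(2,1) = 50.3400; S(2,2) = 33.4667
  k=3: S(3,0) = 92.8674; S(3,1) = 61.7395; S(3,2) = 41.0453; S(3,3) = 27.2875
Terminal payoffs V(N, i) = max(K - S_T, 0):
  V(3,0) = 0.000000; V(3,1) = 0.000000; V(3,2) = 17.194720; V(3,3) = 30.952532
Backward induction: V(k, i) = exp(-r*dt) * [p * V(k+1, i) + (1-p) * V(k+1, i+1)]; then take max(V_cont, immediate exercise) for American.
  V(2,0) = exp(-r*dt) * [p*0.000000 + (1-p)*0.000000] = 0.000000; exercise = 0.000000; V(2,0) = max -> 0.000000
  V(2,1) = exp(-r*dt) * [p*0.000000 + (1-p)*17.194720] = 9.130934; exercise = 7.900000; V(2,1) = max -> 9.130934
  V(2,2) = exp(-r*dt) * [p*17.194720 + (1-p)*30.952532] = 24.386298; exercise = 24.773274; V(2,2) = max -> 24.773274
  V(1,0) = exp(-r*dt) * [p*0.000000 + (1-p)*9.130934] = 4.848812; exercise = 0.000000; V(1,0) = max -> 4.848812
  V(1,1) = exp(-r*dt) * [p*9.130934 + (1-p)*24.773274] = 17.376836; exercise = 17.194720; V(1,1) = max -> 17.376836
  V(0,0) = exp(-r*dt) * [p*4.848812 + (1-p)*17.376836] = 11.469367; exercise = 7.900000; V(0,0) = max -> 11.469367


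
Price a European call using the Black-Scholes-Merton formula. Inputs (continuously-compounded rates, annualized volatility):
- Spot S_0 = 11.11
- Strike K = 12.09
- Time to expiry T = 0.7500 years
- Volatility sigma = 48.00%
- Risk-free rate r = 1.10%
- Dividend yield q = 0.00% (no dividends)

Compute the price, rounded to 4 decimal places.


Answer: Price = 1.4929

Derivation:
d1 = (ln(S/K) + (r - q + 0.5*sigma^2) * T) / (sigma * sqrt(T)) = 0.02433757
d2 = d1 - sigma * sqrt(T) = -0.39135462
exp(-rT) = 0.99178394; exp(-qT) = 1.00000000
C = S_0 * exp(-qT) * N(d1) - K * exp(-rT) * N(d2)
N(d1) = 0.50970833; N(d2) = 0.34776756
C = 11.1100 * 1.00000000 * 0.50970833 - 12.0900 * 0.99178394 * 0.34776756 = 1.4929


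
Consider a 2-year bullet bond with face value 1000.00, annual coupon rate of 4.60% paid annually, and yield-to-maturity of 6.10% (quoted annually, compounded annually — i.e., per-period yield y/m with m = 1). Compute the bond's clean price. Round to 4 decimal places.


Answer: Price = 972.5376

Derivation:
Coupon per period c = face * coupon_rate / m = 46.000000
Periods per year m = 1; per-period yield y/m = 0.061000
Number of cashflows N = 2
Cashflows (t years, CF_t, discount factor 1/(1+y/m)^(m*t), PV):
  t = 1.0000: CF_t = 46.000000, DF = 0.942507, PV = 43.355325
  t = 2.0000: CF_t = 1046.000000, DF = 0.888320, PV = 929.182275
Price P = sum_t PV_t = 972.537600
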